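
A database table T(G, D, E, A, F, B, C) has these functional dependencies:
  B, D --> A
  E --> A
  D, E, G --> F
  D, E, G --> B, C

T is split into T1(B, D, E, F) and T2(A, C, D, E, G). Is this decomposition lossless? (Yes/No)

No

Common attributes: {D, E}; their closure is {A, D, E}.
T1 ⊄ {A, D, E} and T2 ⊄ {A, D, E}, so the split is lossy.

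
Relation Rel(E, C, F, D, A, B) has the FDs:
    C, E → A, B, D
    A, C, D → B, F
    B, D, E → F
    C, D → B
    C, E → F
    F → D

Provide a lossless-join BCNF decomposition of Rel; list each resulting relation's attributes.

Candidate key of the original relation: {C, E}.
Within {A, B, C, D, E, F}: {A, C, D}⁺ ∩ {A, B, C, D, E, F} = {A, B, C, D, F}, not the whole set, so A, C, D → B, F violates BCNF; decompose into {A, B, C, D, F} and {A, C, D, E}.
Within {A, B, C, D, F}: {C, D}⁺ ∩ {A, B, C, D, F} = {B, C, D}, not the whole set, so C, D → B violates BCNF; decompose into {B, C, D} and {A, C, D, F}.
{B, C, D} has no BCNF violation.
Within {A, C, D, F}: {F}⁺ ∩ {A, C, D, F} = {D, F}, not the whole set, so F → D violates BCNF; decompose into {D, F} and {A, C, F}.
{D, F} has no BCNF violation.
{A, C, F} has no BCNF violation.
{A, C, D, E} has no BCNF violation.

{A, C, D, E}; {A, C, F}; {B, C, D}; {D, F}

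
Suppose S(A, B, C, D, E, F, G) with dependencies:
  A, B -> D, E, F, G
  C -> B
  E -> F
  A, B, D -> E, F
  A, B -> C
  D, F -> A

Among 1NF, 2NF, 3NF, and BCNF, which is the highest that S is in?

Candidate keys: {A, B}, {A, C}, {B, D, E}, {B, D, F}, {C, D, E}, {C, D, F}. Prime attributes: {A, B, C, D, E, F}.
C -> B breaks BCNF: {C}⁺ = {B, C}, so {C} is not a superkey.
Since {B} ⊆ prime attributes and every other non-superkey FD also has a prime right side, the schema is in 3NF.

3NF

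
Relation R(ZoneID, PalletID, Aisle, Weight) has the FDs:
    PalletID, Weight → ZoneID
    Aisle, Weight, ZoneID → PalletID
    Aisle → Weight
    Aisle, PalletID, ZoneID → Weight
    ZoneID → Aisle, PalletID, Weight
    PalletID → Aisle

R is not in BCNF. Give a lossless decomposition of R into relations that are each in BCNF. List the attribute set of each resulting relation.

Candidate keys of the original relation: {PalletID}, {ZoneID}.
{Aisle, PalletID, Weight, ZoneID}: {Aisle} determines {Aisle, Weight} here but is not a superkey — split on Aisle → Weight, giving {Aisle, Weight} and {Aisle, PalletID, ZoneID}.
{Aisle, Weight} is in BCNF.
{Aisle, PalletID, ZoneID} is in BCNF.

{Aisle, PalletID, ZoneID}; {Aisle, Weight}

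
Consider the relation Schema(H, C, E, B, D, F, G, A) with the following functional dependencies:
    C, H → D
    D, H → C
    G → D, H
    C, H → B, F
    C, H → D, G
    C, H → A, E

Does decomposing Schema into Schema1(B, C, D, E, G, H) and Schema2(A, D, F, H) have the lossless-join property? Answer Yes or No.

The shared attributes are {D, H} and {D, H}⁺ = {A, B, C, D, E, F, G, H}.
This includes all of Schema1, so the common attributes are a superkey of Schema1 — the join is lossless.

Yes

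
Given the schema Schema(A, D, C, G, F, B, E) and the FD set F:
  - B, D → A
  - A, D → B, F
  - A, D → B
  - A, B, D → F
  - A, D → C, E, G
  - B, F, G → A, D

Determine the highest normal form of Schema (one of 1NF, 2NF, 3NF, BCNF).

Candidate keys: {A, D}, {B, D}, {B, F, G}. Prime attributes: {A, B, D, F, G}.
Every FD has a superkey on the left, so the relation is in BCNF.

BCNF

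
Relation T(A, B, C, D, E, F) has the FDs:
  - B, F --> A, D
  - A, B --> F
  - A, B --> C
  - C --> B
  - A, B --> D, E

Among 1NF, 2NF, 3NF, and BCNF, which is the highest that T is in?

Candidate keys: {A, B}, {A, C}, {B, F}, {C, F}. Prime attributes: {A, B, C, F}.
C --> B: {C}⁺ = {B, C}, which is not all of the attributes, so the left side is not a superkey — BCNF is violated.
Since {B} ⊆ prime attributes and every other non-superkey FD also has a prime right side, the schema is in 3NF.

3NF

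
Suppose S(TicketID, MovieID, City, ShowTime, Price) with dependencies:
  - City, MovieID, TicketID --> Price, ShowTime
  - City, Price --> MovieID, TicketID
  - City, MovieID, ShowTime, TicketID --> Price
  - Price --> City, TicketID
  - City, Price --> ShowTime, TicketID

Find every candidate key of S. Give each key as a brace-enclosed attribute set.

Closure of {Price} is {City, MovieID, Price, ShowTime, TicketID}, the whole schema; {Price} is a candidate key.
Closure of {City, MovieID, TicketID} is {City, MovieID, Price, ShowTime, TicketID}, the whole schema; {City, MovieID, TicketID} is a candidate key.
Any other superkey properly contains one of these, so there are no further candidate keys.

{City, MovieID, TicketID}, {Price}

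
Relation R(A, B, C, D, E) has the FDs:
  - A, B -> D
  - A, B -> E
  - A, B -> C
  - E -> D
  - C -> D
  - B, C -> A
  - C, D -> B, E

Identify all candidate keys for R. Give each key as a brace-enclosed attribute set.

{A, B}, {C}

{C}⁺ = {A, B, C, D, E} — all of the relation — so {C} is a candidate key.
{A, B}⁺ = {A, B, C, D, E} — all of the relation — so {A, B} is a candidate key.
Any other superkey properly contains one of these, so there are no further candidate keys.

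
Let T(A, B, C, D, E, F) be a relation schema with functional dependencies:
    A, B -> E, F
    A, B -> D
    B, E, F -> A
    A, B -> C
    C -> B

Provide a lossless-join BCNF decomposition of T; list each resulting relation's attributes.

{A, C, D, E, F}; {B, C}

Candidate keys of the original relation: {A, B}, {A, C}, {B, E, F}, {C, E, F}.
Within {A, B, C, D, E, F}: {C}⁺ ∩ {A, B, C, D, E, F} = {B, C}, not the whole set, so C -> B violates BCNF; decompose into {B, C} and {A, C, D, E, F}.
{B, C} has no BCNF violation.
{A, C, D, E, F} has no BCNF violation.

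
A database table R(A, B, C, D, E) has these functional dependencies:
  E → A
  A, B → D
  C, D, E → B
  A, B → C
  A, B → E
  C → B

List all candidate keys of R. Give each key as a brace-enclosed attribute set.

{A, B}⁺ = {A, B, C, D, E} — all of the relation — so {A, B} is a candidate key.
{A, C}⁺ = {A, B, C, D, E} — all of the relation — so {A, C} is a candidate key.
{B, E}⁺ = {A, B, C, D, E} — all of the relation — so {B, E} is a candidate key.
{C, E}⁺ = {A, B, C, D, E} — all of the relation — so {C, E} is a candidate key.
No proper subset of any of these is a key, and no other minimal superkey exists.

{A, B}, {A, C}, {B, E}, {C, E}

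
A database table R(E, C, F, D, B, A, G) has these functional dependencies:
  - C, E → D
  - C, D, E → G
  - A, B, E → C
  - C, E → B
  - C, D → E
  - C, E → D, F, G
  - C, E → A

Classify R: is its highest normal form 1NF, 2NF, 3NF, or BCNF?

Candidate keys: {A, B, E}, {C, D}, {C, E}. Prime attributes: {A, B, C, D, E}.
The left-hand side of every FD is a superkey, so BCNF is satisfied.

BCNF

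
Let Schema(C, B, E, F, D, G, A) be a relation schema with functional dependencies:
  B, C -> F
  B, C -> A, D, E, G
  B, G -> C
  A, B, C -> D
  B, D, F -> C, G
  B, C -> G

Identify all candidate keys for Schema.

{B} never appears on the right of any FD, so every key must include it.
Closure of {B, C} is {A, B, C, D, E, F, G}, the whole schema; {B, C} is a candidate key.
Closure of {B, G} is {A, B, C, D, E, F, G}, the whole schema; {B, G} is a candidate key.
Closure of {B, D, F} is {A, B, C, D, E, F, G}, the whole schema; {B, D, F} is a candidate key.
No proper subset of any of these is a key, and no other minimal superkey exists.

{B, C}, {B, D, F}, {B, G}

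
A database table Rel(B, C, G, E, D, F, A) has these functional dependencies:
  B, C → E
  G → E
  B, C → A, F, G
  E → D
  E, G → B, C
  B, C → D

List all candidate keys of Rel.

{G} is a candidate key since {G}⁺ = {A, B, C, D, E, F, G} covers every attribute.
{B, C} is a candidate key since {B, C}⁺ = {A, B, C, D, E, F, G} covers every attribute.
These are minimal and exhaustive — every other superkey contains one of them.

{B, C}, {G}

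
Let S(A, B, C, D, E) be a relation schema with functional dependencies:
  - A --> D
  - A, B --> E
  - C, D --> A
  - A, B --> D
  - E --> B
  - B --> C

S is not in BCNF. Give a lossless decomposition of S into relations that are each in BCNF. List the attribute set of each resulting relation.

{A, D}; {A, E}; {B, C}; {B, E}

Candidate keys of the original relation: {A, B}, {A, E}, {B, D}, {D, E}.
In {A, B, C, D, E}, {A} is not a superkey ({A}⁺ restricted to this set is {A, D}), so split on A --> D into {A, D} and {A, B, C, E}.
{A, D} has no BCNF violation.
In {A, B, C, E}, {E} is not a superkey ({E}⁺ restricted to this set is {B, C, E}), so split on E --> B, C into {B, C, E} and {A, E}.
In {B, C, E}, {B} is not a superkey ({B}⁺ restricted to this set is {B, C}), so split on B --> C into {B, C} and {B, E}.
{B, C} has no BCNF violation.
{B, E} has no BCNF violation.
{A, E} has no BCNF violation.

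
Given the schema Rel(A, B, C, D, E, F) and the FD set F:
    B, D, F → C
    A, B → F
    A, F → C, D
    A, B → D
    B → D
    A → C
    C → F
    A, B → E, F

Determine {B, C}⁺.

Start with {B, C}.
B → D applies; add {D} → now {B, C, D}.
C → F applies; add {F} → now {B, C, D, F}.
No further FD applies.

{B, C, D, F}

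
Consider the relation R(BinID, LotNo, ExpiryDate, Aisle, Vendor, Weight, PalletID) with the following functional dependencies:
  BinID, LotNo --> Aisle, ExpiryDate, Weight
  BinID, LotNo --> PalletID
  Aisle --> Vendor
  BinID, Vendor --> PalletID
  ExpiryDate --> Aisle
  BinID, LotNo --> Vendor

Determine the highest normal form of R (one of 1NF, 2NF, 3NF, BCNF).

Candidate key: {BinID, LotNo}. Prime attributes: {BinID, LotNo}.
For Aisle --> Vendor we have {Aisle}⁺ = {Aisle, Vendor}; {Aisle} is not a superkey, so BCNF fails.
Aisle --> Vendor has non-prime {Vendor} on the right and a non-superkey on the left, so 3NF fails.
No proper subset of a key has a non-prime attribute in its closure, so there is no partial dependency; 2NF holds.

2NF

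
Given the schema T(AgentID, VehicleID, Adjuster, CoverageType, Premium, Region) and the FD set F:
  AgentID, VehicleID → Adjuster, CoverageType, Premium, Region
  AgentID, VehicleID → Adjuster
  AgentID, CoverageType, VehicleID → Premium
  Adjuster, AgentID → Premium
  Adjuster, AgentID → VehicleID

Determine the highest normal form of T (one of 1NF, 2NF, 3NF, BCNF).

Candidate keys: {Adjuster, AgentID}, {AgentID, VehicleID}. Prime attributes: {Adjuster, AgentID, VehicleID}.
The left-hand side of every FD is a superkey, so BCNF is satisfied.

BCNF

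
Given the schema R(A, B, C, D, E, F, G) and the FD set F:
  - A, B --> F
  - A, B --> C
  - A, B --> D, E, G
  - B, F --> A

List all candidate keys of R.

No FD produces {B}, so it must be in every candidate key.
{A, B}⁺ = {A, B, C, D, E, F, G}, which is every attribute, so {A, B} is a candidate key.
{B, F}⁺ = {A, B, C, D, E, F, G}, which is every attribute, so {B, F} is a candidate key.
No proper subset of any of these is a key, and no other minimal superkey exists.

{A, B}, {B, F}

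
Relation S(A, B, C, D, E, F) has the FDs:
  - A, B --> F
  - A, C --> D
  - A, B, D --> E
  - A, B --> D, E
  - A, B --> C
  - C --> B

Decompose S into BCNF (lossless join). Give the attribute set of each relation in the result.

Candidate keys of the original relation: {A, B}, {A, C}.
{A, B, C, D, E, F}: {C} determines {B, C} here but is not a superkey — split on C --> B, giving {B, C} and {A, C, D, E, F}.
{B, C} has no BCNF violation.
{A, C, D, E, F} has no BCNF violation.

{A, C, D, E, F}; {B, C}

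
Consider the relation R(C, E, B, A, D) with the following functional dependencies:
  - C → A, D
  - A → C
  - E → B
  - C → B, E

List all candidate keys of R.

{A} is a candidate key since {A}⁺ = {A, B, C, D, E} covers every attribute.
{C} is a candidate key since {C}⁺ = {A, B, C, D, E} covers every attribute.
These are minimal and exhaustive — every other superkey contains one of them.

{A}, {C}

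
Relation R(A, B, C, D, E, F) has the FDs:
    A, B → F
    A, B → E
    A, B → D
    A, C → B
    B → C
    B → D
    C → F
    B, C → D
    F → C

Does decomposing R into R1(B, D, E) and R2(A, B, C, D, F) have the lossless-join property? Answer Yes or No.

No

Common attributes: {B, D}; their closure is {B, C, D, F}.
The closure covers neither R1 nor R2 entirely; the join is not lossless.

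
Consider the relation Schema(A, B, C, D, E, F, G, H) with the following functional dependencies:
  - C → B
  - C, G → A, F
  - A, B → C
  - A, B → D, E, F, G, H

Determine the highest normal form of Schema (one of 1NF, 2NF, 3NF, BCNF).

3NF

Candidate keys: {A, B}, {A, C}, {C, G}. Prime attributes: {A, B, C, G}.
For C → B we have {C}⁺ = {B, C}; {C} is not a superkey, so BCNF fails.
Since {B} ⊆ prime attributes and every other non-superkey FD also has a prime right side, the schema is in 3NF.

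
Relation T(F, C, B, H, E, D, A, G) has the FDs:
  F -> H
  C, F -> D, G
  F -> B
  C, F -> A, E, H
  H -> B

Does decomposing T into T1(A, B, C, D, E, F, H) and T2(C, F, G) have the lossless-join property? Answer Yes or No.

Yes

T1 ∩ T2 = {C, F}; its closure under F is {A, B, C, D, E, F, G, H}.
This includes all of T1, so the common attributes are a superkey of T1 — the join is lossless.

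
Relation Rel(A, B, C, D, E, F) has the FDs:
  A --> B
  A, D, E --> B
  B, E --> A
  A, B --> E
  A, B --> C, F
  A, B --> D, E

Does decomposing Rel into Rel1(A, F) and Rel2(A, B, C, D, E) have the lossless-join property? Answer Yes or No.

Yes

Common attributes: {A}; their closure is {A, B, C, D, E, F}.
Since Rel1 ⊆ {A, B, C, D, E, F}, the intersection is a superkey of Rel1; the decomposition is lossless.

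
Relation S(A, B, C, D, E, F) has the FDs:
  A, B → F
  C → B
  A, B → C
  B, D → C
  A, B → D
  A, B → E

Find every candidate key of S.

{A} never appears on the right of any FD, so every key must include it.
{A, B}⁺ = {A, B, C, D, E, F}, which is every attribute, so {A, B} is a candidate key.
{A, C}⁺ = {A, B, C, D, E, F}, which is every attribute, so {A, C} is a candidate key.
No proper subset of any of these is a key, and no other minimal superkey exists.

{A, B}, {A, C}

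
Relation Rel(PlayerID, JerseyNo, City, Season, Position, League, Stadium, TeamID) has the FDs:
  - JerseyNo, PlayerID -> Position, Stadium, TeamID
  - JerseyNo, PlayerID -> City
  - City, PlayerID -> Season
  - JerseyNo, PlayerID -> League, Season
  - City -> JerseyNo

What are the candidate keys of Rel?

No FD produces {PlayerID}, so it must be in every candidate key.
{City, PlayerID}⁺ = {City, JerseyNo, League, PlayerID, Position, Season, Stadium, TeamID} — all of the relation — so {City, PlayerID} is a candidate key.
{JerseyNo, PlayerID}⁺ = {City, JerseyNo, League, PlayerID, Position, Season, Stadium, TeamID} — all of the relation — so {JerseyNo, PlayerID} is a candidate key.
These are minimal and exhaustive — every other superkey contains one of them.

{City, PlayerID}, {JerseyNo, PlayerID}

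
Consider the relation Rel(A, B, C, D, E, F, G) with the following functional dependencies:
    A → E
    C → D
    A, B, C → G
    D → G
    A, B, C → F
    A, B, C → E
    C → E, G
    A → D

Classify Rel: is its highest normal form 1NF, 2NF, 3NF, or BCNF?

1NF

Candidate key: {A, B, C}. Prime attributes: {A, B, C}.
For A → E we have {A}⁺ = {A, D, E, G}; {A} is not a superkey, so BCNF fails.
A → E has non-prime {E} on the right and a non-superkey on the left, so 3NF fails.
{A} is a proper subset of the key {A, B, C}, and {A}⁺ contains the non-prime attributes {D, E, G} — a partial dependency, so 2NF is violated.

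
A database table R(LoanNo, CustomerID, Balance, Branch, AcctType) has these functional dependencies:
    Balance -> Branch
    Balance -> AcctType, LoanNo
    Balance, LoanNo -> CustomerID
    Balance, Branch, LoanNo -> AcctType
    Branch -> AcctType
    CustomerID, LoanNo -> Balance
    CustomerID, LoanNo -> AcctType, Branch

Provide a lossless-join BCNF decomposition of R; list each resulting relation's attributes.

Candidate keys of the original relation: {Balance}, {CustomerID, LoanNo}.
In {AcctType, Balance, Branch, CustomerID, LoanNo}, {Branch} is not a superkey ({Branch}⁺ restricted to this set is {AcctType, Branch}), so split on Branch -> AcctType into {AcctType, Branch} and {Balance, Branch, CustomerID, LoanNo}.
{AcctType, Branch} has no BCNF violation.
{Balance, Branch, CustomerID, LoanNo} has no BCNF violation.

{AcctType, Branch}; {Balance, Branch, CustomerID, LoanNo}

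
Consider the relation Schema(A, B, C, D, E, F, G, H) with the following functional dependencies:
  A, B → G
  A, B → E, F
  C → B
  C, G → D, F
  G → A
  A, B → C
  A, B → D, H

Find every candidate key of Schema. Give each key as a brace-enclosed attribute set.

{A, B}, {A, C}, {B, G}, {C, G}

{A, B}⁺ = {A, B, C, D, E, F, G, H} — all of the relation — so {A, B} is a candidate key.
{A, C}⁺ = {A, B, C, D, E, F, G, H} — all of the relation — so {A, C} is a candidate key.
{B, G}⁺ = {A, B, C, D, E, F, G, H} — all of the relation — so {B, G} is a candidate key.
{C, G}⁺ = {A, B, C, D, E, F, G, H} — all of the relation — so {C, G} is a candidate key.
No proper subset of any of these is a key, and no other minimal superkey exists.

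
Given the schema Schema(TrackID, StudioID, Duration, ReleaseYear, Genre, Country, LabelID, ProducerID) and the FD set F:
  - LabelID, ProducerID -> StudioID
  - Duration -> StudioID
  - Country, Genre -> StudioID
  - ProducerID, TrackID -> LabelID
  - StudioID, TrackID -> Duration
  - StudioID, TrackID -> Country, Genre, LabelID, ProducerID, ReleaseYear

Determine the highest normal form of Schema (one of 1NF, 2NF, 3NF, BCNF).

Candidate keys: {Country, Genre, TrackID}, {Duration, TrackID}, {ProducerID, TrackID}, {StudioID, TrackID}. Prime attributes: {Country, Duration, Genre, ProducerID, StudioID, TrackID}.
For LabelID, ProducerID -> StudioID we have {LabelID, ProducerID}⁺ = {LabelID, ProducerID, StudioID}; {LabelID, ProducerID} is not a superkey, so BCNF fails.
But every attribute on its right side ({StudioID}) is prime, and the same holds for every other non-superkey FD, so 3NF still holds.

3NF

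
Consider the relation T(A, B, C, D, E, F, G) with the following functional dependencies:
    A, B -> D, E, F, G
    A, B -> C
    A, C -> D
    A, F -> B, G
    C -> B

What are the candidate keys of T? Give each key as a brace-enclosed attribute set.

Attributes never on any right-hand side: {A} — every candidate key must contain it.
{A, B} is a candidate key since {A, B}⁺ = {A, B, C, D, E, F, G} covers every attribute.
{A, C} is a candidate key since {A, C}⁺ = {A, B, C, D, E, F, G} covers every attribute.
{A, F} is a candidate key since {A, F}⁺ = {A, B, C, D, E, F, G} covers every attribute.
No proper subset of any of these is a key, and no other minimal superkey exists.

{A, B}, {A, C}, {A, F}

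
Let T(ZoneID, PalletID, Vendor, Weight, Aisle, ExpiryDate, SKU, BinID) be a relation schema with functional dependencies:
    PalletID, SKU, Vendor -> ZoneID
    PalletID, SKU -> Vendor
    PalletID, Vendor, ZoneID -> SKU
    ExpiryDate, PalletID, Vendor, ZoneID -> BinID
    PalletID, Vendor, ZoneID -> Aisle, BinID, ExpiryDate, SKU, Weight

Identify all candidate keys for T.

{PalletID, SKU}, {PalletID, Vendor, ZoneID}

{PalletID} never appears on the right of any FD, so every key must include it.
{PalletID, SKU}⁺ = {Aisle, BinID, ExpiryDate, PalletID, SKU, Vendor, Weight, ZoneID}, which is every attribute, so {PalletID, SKU} is a candidate key.
{PalletID, Vendor, ZoneID}⁺ = {Aisle, BinID, ExpiryDate, PalletID, SKU, Vendor, Weight, ZoneID}, which is every attribute, so {PalletID, Vendor, ZoneID} is a candidate key.
Any other superkey properly contains one of these, so there are no further candidate keys.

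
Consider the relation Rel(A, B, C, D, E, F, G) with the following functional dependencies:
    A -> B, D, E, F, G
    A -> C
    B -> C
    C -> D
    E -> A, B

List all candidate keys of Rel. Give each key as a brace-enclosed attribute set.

{A}⁺ = {A, B, C, D, E, F, G} — all of the relation — so {A} is a candidate key.
{E}⁺ = {A, B, C, D, E, F, G} — all of the relation — so {E} is a candidate key.
These are minimal and exhaustive — every other superkey contains one of them.

{A}, {E}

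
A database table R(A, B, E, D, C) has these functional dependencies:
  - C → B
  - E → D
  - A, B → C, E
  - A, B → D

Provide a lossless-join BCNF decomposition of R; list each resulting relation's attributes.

Candidate keys of the original relation: {A, B}, {A, C}.
Within {A, B, C, D, E}: {C}⁺ ∩ {A, B, C, D, E} = {B, C}, not the whole set, so C → B violates BCNF; decompose into {B, C} and {A, C, D, E}.
{B, C} has no BCNF violation.
Within {A, C, D, E}: {E}⁺ ∩ {A, C, D, E} = {D, E}, not the whole set, so E → D violates BCNF; decompose into {D, E} and {A, C, E}.
{D, E} has no BCNF violation.
{A, C, E} has no BCNF violation.

{A, C, E}; {B, C}; {D, E}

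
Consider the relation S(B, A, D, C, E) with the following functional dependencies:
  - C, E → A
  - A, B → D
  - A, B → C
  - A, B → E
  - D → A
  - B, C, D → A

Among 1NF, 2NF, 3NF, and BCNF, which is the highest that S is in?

Candidate keys: {A, B}, {B, C, E}, {B, D}. Prime attributes: {A, B, C, D, E}.
C, E → A breaks BCNF: {C, E}⁺ = {A, C, E}, so {C, E} is not a superkey.
Its right-hand attributes {A} are all prime, as are those of every other non-superkey FD — the relation is in 3NF.

3NF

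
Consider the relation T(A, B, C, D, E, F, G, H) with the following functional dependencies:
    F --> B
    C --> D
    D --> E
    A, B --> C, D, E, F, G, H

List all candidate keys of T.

Attributes never on any right-hand side: {A} — every candidate key must contain it.
{A, B} is a candidate key since {A, B}⁺ = {A, B, C, D, E, F, G, H} covers every attribute.
{A, F} is a candidate key since {A, F}⁺ = {A, B, C, D, E, F, G, H} covers every attribute.
No proper subset of any of these is a key, and no other minimal superkey exists.

{A, B}, {A, F}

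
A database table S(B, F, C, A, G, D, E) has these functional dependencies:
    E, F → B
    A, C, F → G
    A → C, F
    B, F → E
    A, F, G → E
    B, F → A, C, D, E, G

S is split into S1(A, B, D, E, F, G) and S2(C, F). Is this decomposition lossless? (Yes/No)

No

The shared attributes are {F} and {F}⁺ = {F}.
S1 ⊄ {F} and S2 ⊄ {F}, so the split is lossy.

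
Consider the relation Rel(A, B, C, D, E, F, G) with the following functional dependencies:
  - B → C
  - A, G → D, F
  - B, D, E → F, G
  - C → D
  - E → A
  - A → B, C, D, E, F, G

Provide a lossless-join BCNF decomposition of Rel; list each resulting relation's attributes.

{A, B, E, F, G}; {B, C}; {C, D}

Candidate keys of the original relation: {A}, {E}.
In {A, B, C, D, E, F, G}, {B} is not a superkey ({B}⁺ restricted to this set is {B, C, D}), so split on B → C, D into {B, C, D} and {A, B, E, F, G}.
In {B, C, D}, {C} is not a superkey ({C}⁺ restricted to this set is {C, D}), so split on C → D into {C, D} and {B, C}.
{C, D} has no BCNF violation.
{B, C} has no BCNF violation.
{A, B, E, F, G} has no BCNF violation.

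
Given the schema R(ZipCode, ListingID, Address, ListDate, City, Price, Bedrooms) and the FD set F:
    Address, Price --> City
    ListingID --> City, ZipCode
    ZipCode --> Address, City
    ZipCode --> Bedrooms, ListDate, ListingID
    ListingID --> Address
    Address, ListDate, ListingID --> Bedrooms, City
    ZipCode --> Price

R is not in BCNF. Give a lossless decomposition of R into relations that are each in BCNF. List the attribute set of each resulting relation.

Candidate keys of the original relation: {ListingID}, {ZipCode}.
Within {Address, Bedrooms, City, ListDate, ListingID, Price, ZipCode}: {Address, Price}⁺ ∩ {Address, Bedrooms, City, ListDate, ListingID, Price, ZipCode} = {Address, City, Price}, not the whole set, so Address, Price --> City violates BCNF; decompose into {Address, City, Price} and {Address, Bedrooms, ListDate, ListingID, Price, ZipCode}.
{Address, City, Price} has no BCNF violation.
{Address, Bedrooms, ListDate, ListingID, Price, ZipCode} has no BCNF violation.

{Address, Bedrooms, ListDate, ListingID, Price, ZipCode}; {Address, City, Price}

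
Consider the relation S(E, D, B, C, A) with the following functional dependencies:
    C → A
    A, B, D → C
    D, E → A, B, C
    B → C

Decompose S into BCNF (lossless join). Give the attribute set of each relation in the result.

{A, C}; {B, C}; {B, D, E}

Candidate key of the original relation: {D, E}.
Within {A, B, C, D, E}: {C}⁺ ∩ {A, B, C, D, E} = {A, C}, not the whole set, so C → A violates BCNF; decompose into {A, C} and {B, C, D, E}.
{A, C} has no BCNF violation.
Within {B, C, D, E}: {B}⁺ ∩ {B, C, D, E} = {B, C}, not the whole set, so B → C violates BCNF; decompose into {B, C} and {B, D, E}.
{B, C} has no BCNF violation.
{B, D, E} has no BCNF violation.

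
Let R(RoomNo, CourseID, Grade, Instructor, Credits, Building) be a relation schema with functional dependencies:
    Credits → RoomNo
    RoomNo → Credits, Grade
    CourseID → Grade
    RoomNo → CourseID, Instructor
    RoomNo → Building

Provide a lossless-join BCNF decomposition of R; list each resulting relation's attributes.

Candidate keys of the original relation: {Credits}, {RoomNo}.
{Building, CourseID, Credits, Grade, Instructor, RoomNo}: {CourseID} determines {CourseID, Grade} here but is not a superkey — split on CourseID → Grade, giving {CourseID, Grade} and {Building, CourseID, Credits, Instructor, RoomNo}.
{CourseID, Grade}: every determinant is a superkey — BCNF.
{Building, CourseID, Credits, Instructor, RoomNo}: every determinant is a superkey — BCNF.

{Building, CourseID, Credits, Instructor, RoomNo}; {CourseID, Grade}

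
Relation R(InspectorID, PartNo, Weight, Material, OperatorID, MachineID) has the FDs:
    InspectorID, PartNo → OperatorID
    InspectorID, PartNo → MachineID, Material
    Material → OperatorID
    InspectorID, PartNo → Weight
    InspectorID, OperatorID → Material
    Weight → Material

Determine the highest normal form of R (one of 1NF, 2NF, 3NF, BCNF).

Candidate key: {InspectorID, PartNo}. Prime attributes: {InspectorID, PartNo}.
For Material → OperatorID we have {Material}⁺ = {Material, OperatorID}; {Material} is not a superkey, so BCNF fails.
Because {OperatorID} is non-prime and the left side of Material → OperatorID is not a superkey, the relation is not in 3NF.
Checking every proper subset of each key, none determines a non-prime attribute — 2NF is satisfied.

2NF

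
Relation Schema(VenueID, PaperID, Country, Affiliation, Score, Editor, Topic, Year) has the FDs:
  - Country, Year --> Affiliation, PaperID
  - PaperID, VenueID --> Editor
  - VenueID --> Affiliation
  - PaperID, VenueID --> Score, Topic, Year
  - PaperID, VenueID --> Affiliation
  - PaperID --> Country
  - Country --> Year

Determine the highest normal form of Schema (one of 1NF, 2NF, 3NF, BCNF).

1NF

Candidate keys: {Country, VenueID}, {PaperID, VenueID}. Prime attributes: {Country, PaperID, VenueID}.
Country, Year --> Affiliation, PaperID: {Country, Year}⁺ = {Affiliation, Country, PaperID, Year}, which is not all of the attributes, so the left side is not a superkey — BCNF is violated.
Country, Year --> Affiliation, PaperID has non-prime {Affiliation} on the right and a non-superkey on the left, so 3NF fails.
The proper key subset {Country} of {Country, VenueID} determines non-prime {Affiliation, Year}, so the relation is not even in 2NF.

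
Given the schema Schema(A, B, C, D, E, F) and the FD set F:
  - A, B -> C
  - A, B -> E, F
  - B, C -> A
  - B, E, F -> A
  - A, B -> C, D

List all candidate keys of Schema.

{A, B}, {B, C}, {B, E, F}

Attributes never on any right-hand side: {B} — every candidate key must contain it.
{A, B} is a candidate key since {A, B}⁺ = {A, B, C, D, E, F} covers every attribute.
{B, C} is a candidate key since {B, C}⁺ = {A, B, C, D, E, F} covers every attribute.
{B, E, F} is a candidate key since {B, E, F}⁺ = {A, B, C, D, E, F} covers every attribute.
These are minimal and exhaustive — every other superkey contains one of them.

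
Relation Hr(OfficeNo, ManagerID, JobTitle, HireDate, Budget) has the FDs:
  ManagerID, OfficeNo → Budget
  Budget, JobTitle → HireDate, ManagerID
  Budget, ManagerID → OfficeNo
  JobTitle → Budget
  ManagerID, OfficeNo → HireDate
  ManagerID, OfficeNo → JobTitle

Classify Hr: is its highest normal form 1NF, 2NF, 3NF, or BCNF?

Candidate keys: {Budget, ManagerID}, {JobTitle}, {ManagerID, OfficeNo}. Prime attributes: {Budget, JobTitle, ManagerID, OfficeNo}.
The left-hand side of every FD is a superkey, so BCNF is satisfied.

BCNF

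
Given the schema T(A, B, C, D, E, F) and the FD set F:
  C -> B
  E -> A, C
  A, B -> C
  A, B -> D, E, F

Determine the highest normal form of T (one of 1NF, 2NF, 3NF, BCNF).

3NF

Candidate keys: {A, B}, {A, C}, {E}. Prime attributes: {A, B, C, E}.
C -> B breaks BCNF: {C}⁺ = {B, C}, so {C} is not a superkey.
Its right-hand attributes {B} are all prime, as are those of every other non-superkey FD — the relation is in 3NF.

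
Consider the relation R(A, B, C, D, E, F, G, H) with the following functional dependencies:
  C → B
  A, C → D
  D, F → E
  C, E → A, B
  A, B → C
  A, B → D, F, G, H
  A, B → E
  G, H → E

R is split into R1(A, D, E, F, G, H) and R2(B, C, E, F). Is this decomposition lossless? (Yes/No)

No

Common attributes: {E, F}; their closure is {E, F}.
The closure covers neither R1 nor R2 entirely; the join is not lossless.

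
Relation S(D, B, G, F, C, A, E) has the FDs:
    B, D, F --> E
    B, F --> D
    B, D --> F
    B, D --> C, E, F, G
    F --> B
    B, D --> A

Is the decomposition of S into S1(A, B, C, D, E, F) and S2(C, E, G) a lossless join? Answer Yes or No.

S1 ∩ S2 = {C, E}; its closure under F is {C, E}.
Neither S1 nor S2 is contained in that closure, so the decomposition is lossy.

No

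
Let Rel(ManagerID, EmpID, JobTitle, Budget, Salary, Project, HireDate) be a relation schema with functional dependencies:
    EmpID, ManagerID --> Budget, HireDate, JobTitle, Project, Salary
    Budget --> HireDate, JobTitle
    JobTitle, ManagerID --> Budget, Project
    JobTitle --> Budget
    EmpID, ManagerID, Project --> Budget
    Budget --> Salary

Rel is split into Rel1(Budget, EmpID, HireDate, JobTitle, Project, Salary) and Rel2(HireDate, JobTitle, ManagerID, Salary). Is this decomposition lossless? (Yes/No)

The shared attributes are {HireDate, JobTitle, Salary} and {HireDate, JobTitle, Salary}⁺ = {Budget, HireDate, JobTitle, Salary}.
Rel1 ⊄ {Budget, HireDate, JobTitle, Salary} and Rel2 ⊄ {Budget, HireDate, JobTitle, Salary}, so the split is lossy.

No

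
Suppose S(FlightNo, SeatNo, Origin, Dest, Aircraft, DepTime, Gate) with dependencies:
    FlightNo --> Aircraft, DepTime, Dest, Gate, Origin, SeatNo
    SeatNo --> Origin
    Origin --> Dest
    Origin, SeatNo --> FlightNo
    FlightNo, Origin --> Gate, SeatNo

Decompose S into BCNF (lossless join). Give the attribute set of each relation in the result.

Candidate keys of the original relation: {FlightNo}, {SeatNo}.
Within {Aircraft, DepTime, Dest, FlightNo, Gate, Origin, SeatNo}: {Origin}⁺ ∩ {Aircraft, DepTime, Dest, FlightNo, Gate, Origin, SeatNo} = {Dest, Origin}, not the whole set, so Origin --> Dest violates BCNF; decompose into {Dest, Origin} and {Aircraft, DepTime, FlightNo, Gate, Origin, SeatNo}.
{Dest, Origin} is in BCNF.
{Aircraft, DepTime, FlightNo, Gate, Origin, SeatNo} is in BCNF.

{Aircraft, DepTime, FlightNo, Gate, Origin, SeatNo}; {Dest, Origin}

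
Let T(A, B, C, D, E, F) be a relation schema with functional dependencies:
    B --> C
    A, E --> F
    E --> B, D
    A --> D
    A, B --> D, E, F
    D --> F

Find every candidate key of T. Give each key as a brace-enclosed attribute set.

No FD produces {A}, so it must be in every candidate key.
{A, B}⁺ = {A, B, C, D, E, F}, which is every attribute, so {A, B} is a candidate key.
{A, E}⁺ = {A, B, C, D, E, F}, which is every attribute, so {A, E} is a candidate key.
No proper subset of any of these is a key, and no other minimal superkey exists.

{A, B}, {A, E}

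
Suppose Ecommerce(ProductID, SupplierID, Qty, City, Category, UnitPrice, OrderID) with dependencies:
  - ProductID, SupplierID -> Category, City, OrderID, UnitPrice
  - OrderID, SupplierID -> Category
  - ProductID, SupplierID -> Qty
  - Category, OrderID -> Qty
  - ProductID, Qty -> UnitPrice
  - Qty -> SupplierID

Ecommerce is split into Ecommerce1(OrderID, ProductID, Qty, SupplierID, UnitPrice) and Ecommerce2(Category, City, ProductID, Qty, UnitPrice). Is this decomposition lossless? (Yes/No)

Yes

Common attributes: {ProductID, Qty, UnitPrice}; their closure is {Category, City, OrderID, ProductID, Qty, SupplierID, UnitPrice}.
This includes all of Ecommerce1, so the common attributes are a superkey of Ecommerce1 — the join is lossless.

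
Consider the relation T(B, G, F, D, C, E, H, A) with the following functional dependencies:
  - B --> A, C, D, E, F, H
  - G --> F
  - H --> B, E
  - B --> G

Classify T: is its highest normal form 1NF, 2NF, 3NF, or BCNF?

Candidate keys: {B}, {H}. Prime attributes: {B, H}.
G --> F: {G}⁺ = {F, G}, which is not all of the attributes, so the left side is not a superkey — BCNF is violated.
G --> F determines the non-prime attribute {F} from a non-superkey — 3NF is violated.
Every candidate key is a single attribute, so no partial dependency is possible; 2NF holds.

2NF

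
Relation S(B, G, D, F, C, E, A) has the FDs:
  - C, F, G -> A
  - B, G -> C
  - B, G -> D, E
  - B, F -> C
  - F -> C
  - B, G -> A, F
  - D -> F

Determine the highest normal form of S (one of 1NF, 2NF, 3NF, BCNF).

2NF

Candidate key: {B, G}. Prime attributes: {B, G}.
C, F, G -> A: {C, F, G}⁺ = {A, C, F, G}, which is not all of the attributes, so the left side is not a superkey — BCNF is violated.
C, F, G -> A determines the non-prime attribute {A} from a non-superkey — 3NF is violated.
No proper subset of a key has a non-prime attribute in its closure, so there is no partial dependency; 2NF holds.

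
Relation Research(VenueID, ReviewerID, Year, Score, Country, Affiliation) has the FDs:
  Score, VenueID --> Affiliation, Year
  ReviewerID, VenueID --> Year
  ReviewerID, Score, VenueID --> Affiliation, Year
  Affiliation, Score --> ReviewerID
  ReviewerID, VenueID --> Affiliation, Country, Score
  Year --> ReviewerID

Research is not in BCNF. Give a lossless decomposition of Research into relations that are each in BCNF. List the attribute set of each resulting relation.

Candidate keys of the original relation: {ReviewerID, VenueID}, {Score, VenueID}, {VenueID, Year}.
In {Affiliation, Country, ReviewerID, Score, VenueID, Year}, {Affiliation, Score} is not a superkey ({Affiliation, Score}⁺ restricted to this set is {Affiliation, ReviewerID, Score}), so split on Affiliation, Score --> ReviewerID into {Affiliation, ReviewerID, Score} and {Affiliation, Country, Score, VenueID, Year}.
{Affiliation, ReviewerID, Score} is in BCNF.
{Affiliation, Country, Score, VenueID, Year} is in BCNF.

{Affiliation, Country, Score, VenueID, Year}; {Affiliation, ReviewerID, Score}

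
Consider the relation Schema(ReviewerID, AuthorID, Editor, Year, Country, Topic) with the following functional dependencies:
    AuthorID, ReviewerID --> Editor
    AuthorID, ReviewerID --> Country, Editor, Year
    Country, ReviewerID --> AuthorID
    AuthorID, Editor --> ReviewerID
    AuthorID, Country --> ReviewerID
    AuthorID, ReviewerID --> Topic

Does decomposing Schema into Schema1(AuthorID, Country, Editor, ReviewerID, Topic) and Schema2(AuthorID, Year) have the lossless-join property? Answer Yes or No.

No

Schema1 ∩ Schema2 = {AuthorID}; its closure under F is {AuthorID}.
Schema1 ⊄ {AuthorID} and Schema2 ⊄ {AuthorID}, so the split is lossy.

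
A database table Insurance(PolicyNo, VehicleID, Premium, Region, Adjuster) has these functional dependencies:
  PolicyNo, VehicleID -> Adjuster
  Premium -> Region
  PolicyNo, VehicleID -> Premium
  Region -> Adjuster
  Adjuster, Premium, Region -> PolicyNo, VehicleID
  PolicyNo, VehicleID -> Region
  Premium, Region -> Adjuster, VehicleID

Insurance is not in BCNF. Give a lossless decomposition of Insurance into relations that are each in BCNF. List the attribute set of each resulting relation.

Candidate keys of the original relation: {PolicyNo, VehicleID}, {Premium}.
{Adjuster, PolicyNo, Premium, Region, VehicleID}: {Region} determines {Adjuster, Region} here but is not a superkey — split on Region -> Adjuster, giving {Adjuster, Region} and {PolicyNo, Premium, Region, VehicleID}.
{Adjuster, Region} is in BCNF.
{PolicyNo, Premium, Region, VehicleID} is in BCNF.

{Adjuster, Region}; {PolicyNo, Premium, Region, VehicleID}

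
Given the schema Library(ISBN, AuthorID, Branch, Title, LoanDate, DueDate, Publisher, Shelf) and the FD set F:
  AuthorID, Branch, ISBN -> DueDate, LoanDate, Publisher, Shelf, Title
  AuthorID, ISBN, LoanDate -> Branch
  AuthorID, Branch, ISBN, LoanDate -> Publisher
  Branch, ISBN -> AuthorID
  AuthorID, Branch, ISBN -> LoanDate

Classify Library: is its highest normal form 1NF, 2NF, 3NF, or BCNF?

BCNF

Candidate keys: {AuthorID, ISBN, LoanDate}, {Branch, ISBN}. Prime attributes: {AuthorID, Branch, ISBN, LoanDate}.
Every FD has a superkey on the left, so the relation is in BCNF.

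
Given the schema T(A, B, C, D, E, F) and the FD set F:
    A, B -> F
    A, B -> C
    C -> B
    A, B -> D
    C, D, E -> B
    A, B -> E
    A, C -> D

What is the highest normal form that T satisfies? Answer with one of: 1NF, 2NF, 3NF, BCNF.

3NF

Candidate keys: {A, B}, {A, C}. Prime attributes: {A, B, C}.
For C -> B we have {C}⁺ = {B, C}; {C} is not a superkey, so BCNF fails.
But every attribute on its right side ({B}) is prime, and the same holds for every other non-superkey FD, so 3NF still holds.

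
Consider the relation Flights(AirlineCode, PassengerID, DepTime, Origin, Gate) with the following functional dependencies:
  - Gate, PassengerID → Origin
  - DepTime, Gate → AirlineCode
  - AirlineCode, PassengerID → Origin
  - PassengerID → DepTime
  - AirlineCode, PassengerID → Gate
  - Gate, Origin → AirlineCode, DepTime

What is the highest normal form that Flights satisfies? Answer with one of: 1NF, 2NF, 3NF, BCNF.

1NF

Candidate keys: {AirlineCode, PassengerID}, {Gate, PassengerID}. Prime attributes: {AirlineCode, Gate, PassengerID}.
DepTime, Gate → AirlineCode: {DepTime, Gate}⁺ = {AirlineCode, DepTime, Gate}, which is not all of the attributes, so the left side is not a superkey — BCNF is violated.
PassengerID → DepTime determines the non-prime attribute {DepTime} from a non-superkey — 3NF is violated.
The proper key subset {PassengerID} of {AirlineCode, PassengerID} determines non-prime {DepTime}, so the relation is not even in 2NF.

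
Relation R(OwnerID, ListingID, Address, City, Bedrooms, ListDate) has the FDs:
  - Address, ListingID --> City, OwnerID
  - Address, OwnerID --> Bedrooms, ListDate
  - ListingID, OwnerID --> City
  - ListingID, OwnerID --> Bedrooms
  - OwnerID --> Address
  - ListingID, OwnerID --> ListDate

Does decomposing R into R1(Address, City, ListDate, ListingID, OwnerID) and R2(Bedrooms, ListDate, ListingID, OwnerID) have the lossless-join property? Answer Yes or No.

Yes

The shared attributes are {ListDate, ListingID, OwnerID} and {ListDate, ListingID, OwnerID}⁺ = {Address, Bedrooms, City, ListDate, ListingID, OwnerID}.
This includes all of R1, so the common attributes are a superkey of R1 — the join is lossless.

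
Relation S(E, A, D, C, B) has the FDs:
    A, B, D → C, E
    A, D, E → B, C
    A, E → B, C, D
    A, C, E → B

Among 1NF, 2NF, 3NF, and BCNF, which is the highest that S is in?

Candidate keys: {A, B, D}, {A, E}. Prime attributes: {A, B, D, E}.
Every FD has a superkey on the left, so the relation is in BCNF.

BCNF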